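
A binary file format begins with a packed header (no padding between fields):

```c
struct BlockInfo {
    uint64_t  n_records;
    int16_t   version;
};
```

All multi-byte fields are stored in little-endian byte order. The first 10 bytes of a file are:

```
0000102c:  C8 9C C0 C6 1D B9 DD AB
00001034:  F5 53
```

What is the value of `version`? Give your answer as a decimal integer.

`version` follows `n_records` (8 bytes), so it starts at byte offset 8 and occupies 2 bytes.
Bytes at offsets 8..9: F5 53.
Little-endian stores the least-significant byte at the lowest address.
Reassemble most-significant byte first: 53 F5 → 0x53F5.
0x53F5 = 21493.

21493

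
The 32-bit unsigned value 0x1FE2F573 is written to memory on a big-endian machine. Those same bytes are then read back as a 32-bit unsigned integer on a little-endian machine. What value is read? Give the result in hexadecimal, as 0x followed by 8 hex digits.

0x73F5E21F

Stored big-endian, the bytes at ascending addresses are 1F E2 F5 73.
Read back as little-endian, the first byte is least significant, giving 0x73F5E21F.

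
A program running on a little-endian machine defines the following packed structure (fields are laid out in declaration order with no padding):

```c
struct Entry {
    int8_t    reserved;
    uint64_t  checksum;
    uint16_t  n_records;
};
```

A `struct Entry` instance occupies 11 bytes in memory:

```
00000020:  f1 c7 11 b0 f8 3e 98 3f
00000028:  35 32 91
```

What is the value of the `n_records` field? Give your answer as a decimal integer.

`n_records` follows `reserved` (1 B), `checksum` (8 B), so it starts at offset 1 + 8 = 9 and occupies 2 bytes.
Bytes at offsets 9..10: 32 91.
Little-endian stores the least-significant byte at the lowest address.
Reassemble most-significant byte first: 91 32 → 0x9132.
0x9132 = 37170.

37170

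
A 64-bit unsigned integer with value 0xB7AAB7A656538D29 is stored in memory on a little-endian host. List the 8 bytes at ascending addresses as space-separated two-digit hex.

Split into bytes (most-significant first): B7 AA B7 A6 56 53 8D 29.
Little-endian: lowest address holds the least-significant byte.
So at ascending addresses the bytes are 29 8D 53 56 A6 B7 AA B7.

29 8D 53 56 A6 B7 AA B7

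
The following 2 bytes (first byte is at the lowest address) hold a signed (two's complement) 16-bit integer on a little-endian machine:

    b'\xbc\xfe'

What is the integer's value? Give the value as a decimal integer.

Little-endian: lowest address holds the least-significant byte.
Reassemble most-significant byte first: FE BC → 0xFEBC.
Top bit is set, so as a signed 16-bit value this is 0xFEBC − 2^16 = -324.

-324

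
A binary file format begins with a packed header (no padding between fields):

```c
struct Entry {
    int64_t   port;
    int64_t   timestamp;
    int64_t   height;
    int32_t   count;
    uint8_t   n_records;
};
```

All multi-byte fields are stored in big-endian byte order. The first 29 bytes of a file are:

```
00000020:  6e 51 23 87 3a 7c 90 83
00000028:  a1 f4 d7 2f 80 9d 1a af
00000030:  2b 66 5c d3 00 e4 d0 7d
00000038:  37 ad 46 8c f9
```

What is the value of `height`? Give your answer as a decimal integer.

3127289052578238589

`height` follows `port` (8 B), `timestamp` (8 B), so it starts at offset 8 + 8 = 16 and occupies 8 bytes.
Bytes at offsets 16..23: 2B 66 5C D3 00 E4 D0 7D.
Big-endian: lowest address holds the most-significant byte.
The bytes are already most-significant first: 0x2B665CD300E4D07D.
0x2B665CD300E4D07D = 3127289052578238589.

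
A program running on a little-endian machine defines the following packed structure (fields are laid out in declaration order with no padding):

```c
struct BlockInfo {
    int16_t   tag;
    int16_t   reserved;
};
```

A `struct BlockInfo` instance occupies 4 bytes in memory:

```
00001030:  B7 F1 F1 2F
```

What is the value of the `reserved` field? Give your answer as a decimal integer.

12273

`reserved` follows `tag` (2 bytes), so it starts at byte offset 2 and occupies 2 bytes.
Bytes at offsets 2..3: F1 2F.
Little-endian: lowest address holds the least-significant byte.
Reassemble most-significant byte first: 2F F1 → 0x2FF1.
0x2FF1 = 12273.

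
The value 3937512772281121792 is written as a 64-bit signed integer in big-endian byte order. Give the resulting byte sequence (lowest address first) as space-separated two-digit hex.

3937512772281121792 in hexadecimal, padded to 64 bits, is 0x36A4DB012A613C00.
Split into bytes (most-significant first): 36 A4 DB 01 2A 61 3C 00.
Big-endian: lowest address holds the most-significant byte.
So the memory order matches the most-significant-first order: 36 A4 DB 01 2A 61 3C 00.

36 A4 DB 01 2A 61 3C 00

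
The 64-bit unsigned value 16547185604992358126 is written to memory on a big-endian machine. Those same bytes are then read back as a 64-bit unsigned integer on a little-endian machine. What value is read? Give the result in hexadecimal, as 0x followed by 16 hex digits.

0xEED60612A369A3E5

16547185604992358126 in 64-bit hexadecimal is 0xE5A369A31206D6EE.
Stored big-endian, the bytes at ascending addresses are E5 A3 69 A3 12 06 D6 EE.
Read back as little-endian, the first byte is least significant, giving 0xEED60612A369A3E5.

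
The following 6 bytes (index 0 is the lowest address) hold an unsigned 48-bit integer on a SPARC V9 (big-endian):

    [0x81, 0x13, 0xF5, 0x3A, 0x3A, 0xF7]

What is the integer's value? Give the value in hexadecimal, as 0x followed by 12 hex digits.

Big-endian stores the most-significant byte at the lowest address.
The bytes are already most-significant first: 0x8113F53A3AF7.

0x8113F53A3AF7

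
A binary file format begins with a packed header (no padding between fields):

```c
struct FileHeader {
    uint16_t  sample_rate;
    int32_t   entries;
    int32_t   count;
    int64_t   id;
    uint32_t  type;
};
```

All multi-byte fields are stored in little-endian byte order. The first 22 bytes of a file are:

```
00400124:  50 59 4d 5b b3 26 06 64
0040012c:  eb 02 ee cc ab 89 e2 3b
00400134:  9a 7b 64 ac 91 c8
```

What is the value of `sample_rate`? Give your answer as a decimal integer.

22864

`sample_rate` is the first field, at byte offset 0, occupying 2 bytes.
Bytes at offsets 0..1: 50 59.
Little-endian stores the least-significant byte at the lowest address.
Reassemble most-significant byte first: 59 50 → 0x5950.
0x5950 = 22864.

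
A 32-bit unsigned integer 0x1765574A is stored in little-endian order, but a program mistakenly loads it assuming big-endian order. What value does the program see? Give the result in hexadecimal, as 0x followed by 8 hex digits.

0x4A576517

Stored little-endian, the bytes at ascending addresses are 4A 57 65 17.
Read back as big-endian, the last byte is least significant, giving 0x4A576517.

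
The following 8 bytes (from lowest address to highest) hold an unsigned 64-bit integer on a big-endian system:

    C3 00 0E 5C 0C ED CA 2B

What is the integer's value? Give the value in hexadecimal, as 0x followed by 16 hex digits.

Big-endian stores the most-significant byte at the lowest address.
The bytes are already most-significant first: 0xC3000E5C0CEDCA2B.

0xC3000E5C0CEDCA2B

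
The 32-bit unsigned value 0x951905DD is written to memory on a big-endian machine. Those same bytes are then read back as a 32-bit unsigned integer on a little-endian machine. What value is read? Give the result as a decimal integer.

3708098965

Stored big-endian, the bytes at ascending addresses are 95 19 05 DD.
Read back as little-endian, the first byte is least significant, giving 0xDD051995.
0xDD051995 = 3708098965.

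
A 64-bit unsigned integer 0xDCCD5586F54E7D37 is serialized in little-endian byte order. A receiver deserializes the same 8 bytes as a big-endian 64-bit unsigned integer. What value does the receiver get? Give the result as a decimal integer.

Stored little-endian, the bytes at ascending addresses are 37 7D 4E F5 86 55 CD DC.
Read back as big-endian, the last byte is least significant, giving 0x377D4EF58655CDDC.
0x377D4EF58655CDDC = 3998438860602592732.

3998438860602592732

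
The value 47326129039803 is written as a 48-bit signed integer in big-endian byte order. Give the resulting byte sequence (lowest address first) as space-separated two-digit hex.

2B 0A F9 1C 29 BB

47326129039803 in hexadecimal, padded to 48 bits, is 0x2B0AF91C29BB.
Split into bytes (most-significant first): 2B 0A F9 1C 29 BB.
In big-endian order the high byte comes first in memory.
So the memory order matches the most-significant-first order: 2B 0A F9 1C 29 BB.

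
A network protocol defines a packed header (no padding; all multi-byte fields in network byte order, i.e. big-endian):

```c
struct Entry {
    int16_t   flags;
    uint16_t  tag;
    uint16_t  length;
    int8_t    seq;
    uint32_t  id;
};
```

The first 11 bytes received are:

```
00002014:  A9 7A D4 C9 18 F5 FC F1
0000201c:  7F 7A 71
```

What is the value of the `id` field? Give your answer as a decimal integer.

`id` follows `flags` (2 B), `tag` (2 B), `length` (2 B), `seq` (1 B), so it starts at offset 2 + 2 + 2 + 1 = 7 and occupies 4 bytes.
Bytes at offsets 7..10: F1 7F 7A 71.
Big-endian: lowest address holds the most-significant byte.
The bytes are already most-significant first: 0xF17F7A71.
0xF17F7A71 = 4051663473.

4051663473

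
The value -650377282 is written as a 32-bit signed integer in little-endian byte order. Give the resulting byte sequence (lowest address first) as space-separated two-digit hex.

BE 07 3C D9

Two's complement of -650377282 in 32 bits: 650377282 = 0x26C3F842; invert → 0xD93C07BD; add 1 → 0xD93C07BE.
Split into bytes (most-significant first): D9 3C 07 BE.
Little-endian: lowest address holds the least-significant byte.
So at ascending addresses the bytes are BE 07 3C D9.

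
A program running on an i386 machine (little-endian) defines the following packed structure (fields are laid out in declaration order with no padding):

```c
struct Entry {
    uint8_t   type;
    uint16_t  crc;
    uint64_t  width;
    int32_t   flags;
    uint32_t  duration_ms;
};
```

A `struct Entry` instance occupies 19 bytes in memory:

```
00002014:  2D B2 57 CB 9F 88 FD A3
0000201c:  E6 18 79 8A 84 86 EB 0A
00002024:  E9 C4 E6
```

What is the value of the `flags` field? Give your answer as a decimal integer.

`flags` follows `type` (1 B), `crc` (2 B), `width` (8 B), so it starts at offset 1 + 2 + 8 = 11 and occupies 4 bytes.
Bytes at offsets 11..14: 8A 84 86 EB.
Little-endian: lowest address holds the least-significant byte.
Reassemble most-significant byte first: EB 86 84 8A → 0xEB86848A.
Top bit is set, so as a signed 32-bit value this is 0xEB86848A − 2^32 = -343505782.

-343505782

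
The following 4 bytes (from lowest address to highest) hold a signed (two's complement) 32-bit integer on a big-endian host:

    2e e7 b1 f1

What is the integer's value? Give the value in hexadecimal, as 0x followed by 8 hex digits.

0x2EE7B1F1

Big-endian stores the most-significant byte at the lowest address.
The bytes are already most-significant first: 0x2EE7B1F1.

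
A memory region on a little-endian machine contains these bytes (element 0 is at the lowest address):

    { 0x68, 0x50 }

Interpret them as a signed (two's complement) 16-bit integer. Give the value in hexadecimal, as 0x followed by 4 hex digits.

Little-endian: lowest address holds the least-significant byte.
Reassemble most-significant byte first: 50 68 → 0x5068.

0x5068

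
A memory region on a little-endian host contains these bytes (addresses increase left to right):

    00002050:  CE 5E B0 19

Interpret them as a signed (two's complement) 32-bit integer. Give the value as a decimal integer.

Little-endian stores the least-significant byte at the lowest address.
Reassemble most-significant byte first: 19 B0 5E CE → 0x19B05ECE.
0x19B05ECE = 430989006.

430989006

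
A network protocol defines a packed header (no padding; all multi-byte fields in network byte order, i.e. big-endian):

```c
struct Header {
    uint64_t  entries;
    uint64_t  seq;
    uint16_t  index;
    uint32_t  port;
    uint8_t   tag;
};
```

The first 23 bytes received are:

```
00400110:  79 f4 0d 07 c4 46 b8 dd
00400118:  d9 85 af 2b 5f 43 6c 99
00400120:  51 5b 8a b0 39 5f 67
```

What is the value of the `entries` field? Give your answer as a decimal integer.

8787663099915581661

`entries` is the first field, at byte offset 0, occupying 8 bytes.
Bytes at offsets 0..7: 79 F4 0D 07 C4 46 B8 DD.
In big-endian order the high byte comes first in memory.
The bytes are already most-significant first: 0x79F40D07C446B8DD.
0x79F40D07C446B8DD = 8787663099915581661.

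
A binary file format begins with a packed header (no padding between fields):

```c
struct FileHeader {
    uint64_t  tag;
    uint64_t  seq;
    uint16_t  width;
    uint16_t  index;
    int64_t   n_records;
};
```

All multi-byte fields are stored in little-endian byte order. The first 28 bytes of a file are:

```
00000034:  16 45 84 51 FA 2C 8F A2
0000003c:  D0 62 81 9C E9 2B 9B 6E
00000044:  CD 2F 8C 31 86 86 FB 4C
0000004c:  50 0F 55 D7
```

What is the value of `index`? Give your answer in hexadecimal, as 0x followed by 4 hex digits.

0x318C

`index` follows `tag` (8 B), `seq` (8 B), `width` (2 B), so it starts at offset 8 + 8 + 2 = 18 and occupies 2 bytes.
Bytes at offsets 18..19: 8C 31.
Little-endian stores the least-significant byte at the lowest address.
Reassemble most-significant byte first: 31 8C → 0x318C.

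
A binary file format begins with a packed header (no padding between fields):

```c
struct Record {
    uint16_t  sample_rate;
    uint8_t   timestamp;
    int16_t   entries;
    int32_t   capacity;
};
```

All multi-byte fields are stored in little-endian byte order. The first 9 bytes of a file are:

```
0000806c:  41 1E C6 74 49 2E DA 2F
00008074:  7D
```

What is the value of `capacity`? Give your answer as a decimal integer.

2100288046

`capacity` follows `sample_rate` (2 B), `timestamp` (1 B), `entries` (2 B), so it starts at offset 2 + 1 + 2 = 5 and occupies 4 bytes.
Bytes at offsets 5..8: 2E DA 2F 7D.
In little-endian order the low byte comes first in memory.
Reassemble most-significant byte first: 7D 2F DA 2E → 0x7D2FDA2E.
0x7D2FDA2E = 2100288046.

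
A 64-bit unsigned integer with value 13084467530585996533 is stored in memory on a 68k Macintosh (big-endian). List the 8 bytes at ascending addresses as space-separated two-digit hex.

B5 95 5D E5 03 B5 FC F5

13084467530585996533 in hexadecimal, padded to 64 bits, is 0xB5955DE503B5FCF5.
Split into bytes (most-significant first): B5 95 5D E5 03 B5 FC F5.
Big-endian stores the most-significant byte at the lowest address.
So the memory order matches the most-significant-first order: B5 95 5D E5 03 B5 FC F5.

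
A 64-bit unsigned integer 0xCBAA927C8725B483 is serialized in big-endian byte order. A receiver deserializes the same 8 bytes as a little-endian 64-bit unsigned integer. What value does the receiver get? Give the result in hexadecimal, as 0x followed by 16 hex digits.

0x83B425877C92AACB

Stored big-endian, the bytes at ascending addresses are CB AA 92 7C 87 25 B4 83.
Read back as little-endian, the first byte is least significant, giving 0x83B425877C92AACB.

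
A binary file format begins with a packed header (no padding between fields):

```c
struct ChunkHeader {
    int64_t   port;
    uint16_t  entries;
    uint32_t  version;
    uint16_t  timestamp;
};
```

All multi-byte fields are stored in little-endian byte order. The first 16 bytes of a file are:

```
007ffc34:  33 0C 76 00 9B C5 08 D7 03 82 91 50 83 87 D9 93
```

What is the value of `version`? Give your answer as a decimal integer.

`version` follows `port` (8 B), `entries` (2 B), so it starts at offset 8 + 2 = 10 and occupies 4 bytes.
Bytes at offsets 10..13: 91 50 83 87.
Little-endian stores the least-significant byte at the lowest address.
Reassemble most-significant byte first: 87 83 50 91 → 0x87835091.
0x87835091 = 2273530001.

2273530001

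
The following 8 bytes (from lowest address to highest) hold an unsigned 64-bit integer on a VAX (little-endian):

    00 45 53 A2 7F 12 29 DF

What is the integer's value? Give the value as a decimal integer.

In little-endian order the low byte comes first in memory.
Reassemble most-significant byte first: DF 29 12 7F A2 53 45 00 → 0xDF29127FA2534500.
0xDF29127FA2534500 = 16080404283896579328.

16080404283896579328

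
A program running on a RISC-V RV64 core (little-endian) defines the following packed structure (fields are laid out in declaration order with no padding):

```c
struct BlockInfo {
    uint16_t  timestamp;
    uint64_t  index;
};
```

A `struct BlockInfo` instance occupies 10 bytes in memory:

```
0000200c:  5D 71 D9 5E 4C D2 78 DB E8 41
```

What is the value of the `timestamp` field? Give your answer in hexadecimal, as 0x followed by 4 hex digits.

0x715D

`timestamp` is the first field, at byte offset 0, occupying 2 bytes.
Bytes at offsets 0..1: 5D 71.
Little-endian: lowest address holds the least-significant byte.
Reassemble most-significant byte first: 71 5D → 0x715D.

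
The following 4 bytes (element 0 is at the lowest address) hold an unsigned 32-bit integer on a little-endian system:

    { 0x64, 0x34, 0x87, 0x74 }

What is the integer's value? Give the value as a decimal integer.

Little-endian stores the least-significant byte at the lowest address.
Reassemble most-significant byte first: 74 87 34 64 → 0x74873464.
0x74873464 = 1955017828.

1955017828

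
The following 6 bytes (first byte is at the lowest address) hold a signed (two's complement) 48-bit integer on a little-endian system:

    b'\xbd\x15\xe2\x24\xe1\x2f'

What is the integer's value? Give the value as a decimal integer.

52644032943549

Little-endian stores the least-significant byte at the lowest address.
Reassemble most-significant byte first: 2F E1 24 E2 15 BD → 0x2FE124E215BD.
0x2FE124E215BD = 52644032943549.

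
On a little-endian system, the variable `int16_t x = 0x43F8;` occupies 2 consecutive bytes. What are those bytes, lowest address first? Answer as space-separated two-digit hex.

Split into bytes (most-significant first): 43 F8.
In little-endian order the low byte comes first in memory.
So at ascending addresses the bytes are F8 43.

F8 43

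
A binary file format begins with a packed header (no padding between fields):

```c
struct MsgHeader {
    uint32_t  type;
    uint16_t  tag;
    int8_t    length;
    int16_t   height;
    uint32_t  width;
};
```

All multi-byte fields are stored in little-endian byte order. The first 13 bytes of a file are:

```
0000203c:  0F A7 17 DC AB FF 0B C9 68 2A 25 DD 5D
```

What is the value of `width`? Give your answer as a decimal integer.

1574774058

`width` follows `type` (4 B), `tag` (2 B), `length` (1 B), `height` (2 B), so it starts at offset 4 + 2 + 1 + 2 = 9 and occupies 4 bytes.
Bytes at offsets 9..12: 2A 25 DD 5D.
Little-endian stores the least-significant byte at the lowest address.
Reassemble most-significant byte first: 5D DD 25 2A → 0x5DDD252A.
0x5DDD252A = 1574774058.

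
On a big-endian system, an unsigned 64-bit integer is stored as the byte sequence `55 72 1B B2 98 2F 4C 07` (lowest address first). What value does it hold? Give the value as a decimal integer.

Big-endian: lowest address holds the most-significant byte.
The bytes are already most-significant first: 0x55721BB2982F4C07.
0x55721BB2982F4C07 = 6157014094440254471.

6157014094440254471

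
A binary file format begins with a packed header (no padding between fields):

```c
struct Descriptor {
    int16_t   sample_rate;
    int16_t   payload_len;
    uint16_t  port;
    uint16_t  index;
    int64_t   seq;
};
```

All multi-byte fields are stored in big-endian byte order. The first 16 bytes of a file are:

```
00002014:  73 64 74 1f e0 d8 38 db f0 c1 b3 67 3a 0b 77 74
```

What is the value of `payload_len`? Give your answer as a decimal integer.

29727

`payload_len` follows `sample_rate` (2 bytes), so it starts at byte offset 2 and occupies 2 bytes.
Bytes at offsets 2..3: 74 1F.
Big-endian stores the most-significant byte at the lowest address.
The bytes are already most-significant first: 0x741F.
0x741F = 29727.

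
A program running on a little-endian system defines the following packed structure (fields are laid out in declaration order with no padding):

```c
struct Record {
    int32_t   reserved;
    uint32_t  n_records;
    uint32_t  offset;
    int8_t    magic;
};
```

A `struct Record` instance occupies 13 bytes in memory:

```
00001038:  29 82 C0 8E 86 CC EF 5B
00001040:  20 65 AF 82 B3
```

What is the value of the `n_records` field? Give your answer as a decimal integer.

`n_records` follows `reserved` (4 bytes), so it starts at byte offset 4 and occupies 4 bytes.
Bytes at offsets 4..7: 86 CC EF 5B.
Little-endian: lowest address holds the least-significant byte.
Reassemble most-significant byte first: 5B EF CC 86 → 0x5BEFCC86.
0x5BEFCC86 = 1542442118.

1542442118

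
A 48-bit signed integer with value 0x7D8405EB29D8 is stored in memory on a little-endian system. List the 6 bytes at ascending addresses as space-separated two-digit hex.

D8 29 EB 05 84 7D

Split into bytes (most-significant first): 7D 84 05 EB 29 D8.
Little-endian stores the least-significant byte at the lowest address.
So at ascending addresses the bytes are D8 29 EB 05 84 7D.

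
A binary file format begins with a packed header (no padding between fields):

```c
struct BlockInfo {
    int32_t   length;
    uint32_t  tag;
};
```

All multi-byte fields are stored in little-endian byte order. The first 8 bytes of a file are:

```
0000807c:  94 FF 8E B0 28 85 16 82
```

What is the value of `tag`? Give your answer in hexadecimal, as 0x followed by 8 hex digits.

0x82168528

`tag` follows `length` (4 bytes), so it starts at byte offset 4 and occupies 4 bytes.
Bytes at offsets 4..7: 28 85 16 82.
In little-endian order the low byte comes first in memory.
Reassemble most-significant byte first: 82 16 85 28 → 0x82168528.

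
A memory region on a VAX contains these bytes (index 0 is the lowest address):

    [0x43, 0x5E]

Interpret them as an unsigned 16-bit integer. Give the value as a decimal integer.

In little-endian order the low byte comes first in memory.
Reassemble most-significant byte first: 5E 43 → 0x5E43.
0x5E43 = 24131.

24131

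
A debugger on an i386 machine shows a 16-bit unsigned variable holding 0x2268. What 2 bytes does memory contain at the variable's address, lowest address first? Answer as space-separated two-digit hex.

Split into bytes (most-significant first): 22 68.
Little-endian stores the least-significant byte at the lowest address.
So at ascending addresses the bytes are 68 22.

68 22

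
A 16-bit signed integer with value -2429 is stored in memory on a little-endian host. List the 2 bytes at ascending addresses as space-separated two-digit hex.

Two's complement of -2429 in 16 bits: 2429 = 0x097D; invert → 0xF682; add 1 → 0xF683.
Split into bytes (most-significant first): F6 83.
Little-endian: lowest address holds the least-significant byte.
So at ascending addresses the bytes are 83 F6.

83 F6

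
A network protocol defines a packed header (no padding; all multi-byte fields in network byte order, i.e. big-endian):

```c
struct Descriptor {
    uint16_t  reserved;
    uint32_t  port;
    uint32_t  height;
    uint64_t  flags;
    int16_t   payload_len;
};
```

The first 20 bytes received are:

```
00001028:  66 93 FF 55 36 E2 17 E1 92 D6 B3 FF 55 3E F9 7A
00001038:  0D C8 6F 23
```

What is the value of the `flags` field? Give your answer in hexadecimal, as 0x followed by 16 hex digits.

`flags` follows `reserved` (2 B), `port` (4 B), `height` (4 B), so it starts at offset 2 + 4 + 4 = 10 and occupies 8 bytes.
Bytes at offsets 10..17: B3 FF 55 3E F9 7A 0D C8.
Big-endian stores the most-significant byte at the lowest address.
The bytes are already most-significant first: 0xB3FF553EF97A0DC8.

0xB3FF553EF97A0DC8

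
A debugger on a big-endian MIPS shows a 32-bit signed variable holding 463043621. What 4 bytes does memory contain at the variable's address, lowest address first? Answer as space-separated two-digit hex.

463043621 in hexadecimal, padded to 32 bits, is 0x1B997C25.
Split into bytes (most-significant first): 1B 99 7C 25.
Big-endian: lowest address holds the most-significant byte.
So the memory order matches the most-significant-first order: 1B 99 7C 25.

1B 99 7C 25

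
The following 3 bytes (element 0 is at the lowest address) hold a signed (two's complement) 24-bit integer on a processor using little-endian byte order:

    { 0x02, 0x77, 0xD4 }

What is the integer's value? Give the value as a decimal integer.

In little-endian order the low byte comes first in memory.
Reassemble most-significant byte first: D4 77 02 → 0xD47702.
Top bit is set, so as a signed 24-bit value this is 0xD47702 − 2^24 = -2853118.

-2853118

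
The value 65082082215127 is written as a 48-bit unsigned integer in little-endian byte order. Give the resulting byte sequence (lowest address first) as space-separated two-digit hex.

D7 44 64 1A 31 3B

65082082215127 in hexadecimal, padded to 48 bits, is 0x3B311A6444D7.
Split into bytes (most-significant first): 3B 31 1A 64 44 D7.
Little-endian stores the least-significant byte at the lowest address.
So at ascending addresses the bytes are D7 44 64 1A 31 3B.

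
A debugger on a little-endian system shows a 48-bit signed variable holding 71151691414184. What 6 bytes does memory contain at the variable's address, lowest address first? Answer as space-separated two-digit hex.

A8 BA 4A 4B B6 40

71151691414184 in hexadecimal, padded to 48 bits, is 0x40B64B4ABAA8.
Split into bytes (most-significant first): 40 B6 4B 4A BA A8.
Little-endian: lowest address holds the least-significant byte.
So at ascending addresses the bytes are A8 BA 4A 4B B6 40.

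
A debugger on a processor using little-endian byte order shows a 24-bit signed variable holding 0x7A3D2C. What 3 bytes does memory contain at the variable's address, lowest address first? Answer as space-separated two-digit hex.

2C 3D 7A

Split into bytes (most-significant first): 7A 3D 2C.
Little-endian stores the least-significant byte at the lowest address.
So at ascending addresses the bytes are 2C 3D 7A.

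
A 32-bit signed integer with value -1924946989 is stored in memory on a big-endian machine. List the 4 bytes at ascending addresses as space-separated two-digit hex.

8D 43 A3 D3

Two's complement of -1924946989 in 32 bits: 1924946989 = 0x72BC5C2D; invert → 0x8D43A3D2; add 1 → 0x8D43A3D3.
Split into bytes (most-significant first): 8D 43 A3 D3.
In big-endian order the high byte comes first in memory.
So the memory order matches the most-significant-first order: 8D 43 A3 D3.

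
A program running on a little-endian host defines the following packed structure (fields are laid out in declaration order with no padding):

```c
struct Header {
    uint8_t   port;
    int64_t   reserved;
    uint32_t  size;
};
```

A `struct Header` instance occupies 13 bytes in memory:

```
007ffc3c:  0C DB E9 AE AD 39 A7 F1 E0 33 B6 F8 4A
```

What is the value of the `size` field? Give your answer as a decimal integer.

`size` follows `port` (1 B), `reserved` (8 B), so it starts at offset 1 + 8 = 9 and occupies 4 bytes.
Bytes at offsets 9..12: 33 B6 F8 4A.
Little-endian: lowest address holds the least-significant byte.
Reassemble most-significant byte first: 4A F8 B6 33 → 0x4AF8B633.
0x4AF8B633 = 1257813555.

1257813555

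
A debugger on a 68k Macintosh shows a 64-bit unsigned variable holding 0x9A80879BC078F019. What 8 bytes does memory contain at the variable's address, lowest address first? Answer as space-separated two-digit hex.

Split into bytes (most-significant first): 9A 80 87 9B C0 78 F0 19.
Big-endian stores the most-significant byte at the lowest address.
So the memory order matches the most-significant-first order: 9A 80 87 9B C0 78 F0 19.

9A 80 87 9B C0 78 F0 19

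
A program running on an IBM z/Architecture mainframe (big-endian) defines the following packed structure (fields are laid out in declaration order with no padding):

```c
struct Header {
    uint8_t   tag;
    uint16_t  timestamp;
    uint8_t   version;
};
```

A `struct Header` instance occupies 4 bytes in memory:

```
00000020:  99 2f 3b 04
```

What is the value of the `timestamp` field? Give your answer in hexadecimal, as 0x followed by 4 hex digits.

0x2F3B

`timestamp` follows `tag` (1 byte), so it starts at byte offset 1 and occupies 2 bytes.
Bytes at offsets 1..2: 2F 3B.
In big-endian order the high byte comes first in memory.
The bytes are already most-significant first: 0x2F3B.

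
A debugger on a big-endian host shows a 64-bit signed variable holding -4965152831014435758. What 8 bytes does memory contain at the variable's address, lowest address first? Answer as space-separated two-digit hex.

BB 18 3B CE 83 DC 04 52

Two's complement of -4965152831014435758 in 64 bits: 4965152831014435758 = 0x44E7C4317C23FBAE; invert → 0xBB183BCE83DC0451; add 1 → 0xBB183BCE83DC0452.
Split into bytes (most-significant first): BB 18 3B CE 83 DC 04 52.
In big-endian order the high byte comes first in memory.
So the memory order matches the most-significant-first order: BB 18 3B CE 83 DC 04 52.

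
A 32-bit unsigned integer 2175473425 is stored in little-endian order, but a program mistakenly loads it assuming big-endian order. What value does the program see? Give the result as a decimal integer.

286763905

2175473425 in 32-bit hexadecimal is 0x81AB1711.
Stored little-endian, the bytes at ascending addresses are 11 17 AB 81.
Read back as big-endian, the last byte is least significant, giving 0x1117AB81.
0x1117AB81 = 286763905.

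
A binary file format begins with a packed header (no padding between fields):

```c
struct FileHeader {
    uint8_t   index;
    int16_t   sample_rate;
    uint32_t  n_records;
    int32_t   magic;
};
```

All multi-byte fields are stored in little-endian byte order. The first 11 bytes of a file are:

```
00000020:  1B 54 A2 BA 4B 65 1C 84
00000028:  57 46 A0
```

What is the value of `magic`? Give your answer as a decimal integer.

`magic` follows `index` (1 B), `sample_rate` (2 B), `n_records` (4 B), so it starts at offset 1 + 2 + 4 = 7 and occupies 4 bytes.
Bytes at offsets 7..10: 84 57 46 A0.
Little-endian: lowest address holds the least-significant byte.
Reassemble most-significant byte first: A0 46 57 84 → 0xA0465784.
Top bit is set, so as a signed 32-bit value this is 0xA0465784 − 2^32 = -1606002812.

-1606002812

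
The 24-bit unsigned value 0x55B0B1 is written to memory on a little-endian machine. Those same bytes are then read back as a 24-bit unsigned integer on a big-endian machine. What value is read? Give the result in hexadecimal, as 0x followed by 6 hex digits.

0xB1B055

Stored little-endian, the bytes at ascending addresses are B1 B0 55.
Read back as big-endian, the last byte is least significant, giving 0xB1B055.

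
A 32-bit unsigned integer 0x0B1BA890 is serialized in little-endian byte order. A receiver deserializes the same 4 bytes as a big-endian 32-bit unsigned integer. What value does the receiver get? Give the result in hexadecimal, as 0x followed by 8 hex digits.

Stored little-endian, the bytes at ascending addresses are 90 A8 1B 0B.
Read back as big-endian, the last byte is least significant, giving 0x90A81B0B.

0x90A81B0B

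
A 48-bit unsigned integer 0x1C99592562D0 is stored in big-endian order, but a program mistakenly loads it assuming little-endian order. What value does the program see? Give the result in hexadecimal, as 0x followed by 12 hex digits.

Stored big-endian, the bytes at ascending addresses are 1C 99 59 25 62 D0.
Read back as little-endian, the first byte is least significant, giving 0xD0622559991C.

0xD0622559991C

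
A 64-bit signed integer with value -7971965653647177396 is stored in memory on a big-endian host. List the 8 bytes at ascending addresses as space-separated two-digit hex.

91 5D E3 79 AC BE C9 4C

Two's complement of -7971965653647177396 in 64 bits: 7971965653647177396 = 0x6EA21C86534136B4; invert → 0x915DE379ACBEC94B; add 1 → 0x915DE379ACBEC94C.
Split into bytes (most-significant first): 91 5D E3 79 AC BE C9 4C.
Big-endian stores the most-significant byte at the lowest address.
So the memory order matches the most-significant-first order: 91 5D E3 79 AC BE C9 4C.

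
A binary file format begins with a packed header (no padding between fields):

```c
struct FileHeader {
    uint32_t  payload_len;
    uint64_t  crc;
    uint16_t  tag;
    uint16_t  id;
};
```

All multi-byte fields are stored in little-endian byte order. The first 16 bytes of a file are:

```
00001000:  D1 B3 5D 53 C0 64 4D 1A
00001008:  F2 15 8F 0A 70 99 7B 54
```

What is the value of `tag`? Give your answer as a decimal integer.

39280

`tag` follows `payload_len` (4 B), `crc` (8 B), so it starts at offset 4 + 8 = 12 and occupies 2 bytes.
Bytes at offsets 12..13: 70 99.
Little-endian: lowest address holds the least-significant byte.
Reassemble most-significant byte first: 99 70 → 0x9970.
0x9970 = 39280.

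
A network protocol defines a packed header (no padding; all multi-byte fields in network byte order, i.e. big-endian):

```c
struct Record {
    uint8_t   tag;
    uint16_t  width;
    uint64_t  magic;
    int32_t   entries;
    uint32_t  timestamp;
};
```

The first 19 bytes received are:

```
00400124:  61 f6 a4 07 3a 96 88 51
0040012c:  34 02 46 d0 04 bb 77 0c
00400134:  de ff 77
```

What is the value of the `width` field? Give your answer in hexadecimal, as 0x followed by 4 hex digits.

`width` follows `tag` (1 byte), so it starts at byte offset 1 and occupies 2 bytes.
Bytes at offsets 1..2: F6 A4.
In big-endian order the high byte comes first in memory.
The bytes are already most-significant first: 0xF6A4.

0xF6A4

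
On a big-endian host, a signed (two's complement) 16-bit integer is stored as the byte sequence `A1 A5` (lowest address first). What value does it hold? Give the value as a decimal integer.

Big-endian stores the most-significant byte at the lowest address.
The bytes are already most-significant first: 0xA1A5.
Top bit is set, so as a signed 16-bit value this is 0xA1A5 − 2^16 = -24155.

-24155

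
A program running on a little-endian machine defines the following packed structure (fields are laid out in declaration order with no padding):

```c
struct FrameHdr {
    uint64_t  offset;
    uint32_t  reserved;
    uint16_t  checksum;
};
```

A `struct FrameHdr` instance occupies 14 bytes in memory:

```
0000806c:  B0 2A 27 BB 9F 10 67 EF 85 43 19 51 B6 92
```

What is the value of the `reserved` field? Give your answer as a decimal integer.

1360610181

`reserved` follows `offset` (8 bytes), so it starts at byte offset 8 and occupies 4 bytes.
Bytes at offsets 8..11: 85 43 19 51.
Little-endian: lowest address holds the least-significant byte.
Reassemble most-significant byte first: 51 19 43 85 → 0x51194385.
0x51194385 = 1360610181.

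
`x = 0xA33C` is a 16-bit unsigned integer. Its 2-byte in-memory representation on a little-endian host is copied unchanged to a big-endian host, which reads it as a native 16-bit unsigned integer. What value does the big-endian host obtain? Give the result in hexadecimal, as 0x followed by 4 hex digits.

Stored little-endian, the bytes at ascending addresses are 3C A3.
Read back as big-endian, the last byte is least significant, giving 0x3CA3.

0x3CA3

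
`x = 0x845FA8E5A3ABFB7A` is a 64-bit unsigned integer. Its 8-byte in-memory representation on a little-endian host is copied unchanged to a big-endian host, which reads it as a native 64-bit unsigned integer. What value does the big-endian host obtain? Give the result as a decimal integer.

8861865412202618756

Stored little-endian, the bytes at ascending addresses are 7A FB AB A3 E5 A8 5F 84.
Read back as big-endian, the last byte is least significant, giving 0x7AFBABA3E5A85F84.
0x7AFBABA3E5A85F84 = 8861865412202618756.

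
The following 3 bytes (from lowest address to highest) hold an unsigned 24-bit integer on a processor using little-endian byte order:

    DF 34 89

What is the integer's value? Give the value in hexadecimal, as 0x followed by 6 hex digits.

Little-endian stores the least-significant byte at the lowest address.
Reassemble most-significant byte first: 89 34 DF → 0x8934DF.

0x8934DF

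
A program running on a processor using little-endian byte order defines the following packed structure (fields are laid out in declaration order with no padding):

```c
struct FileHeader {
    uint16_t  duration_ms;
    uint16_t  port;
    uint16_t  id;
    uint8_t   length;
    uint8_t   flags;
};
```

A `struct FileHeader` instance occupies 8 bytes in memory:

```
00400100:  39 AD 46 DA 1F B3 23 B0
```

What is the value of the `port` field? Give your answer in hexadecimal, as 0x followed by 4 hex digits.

`port` follows `duration_ms` (2 bytes), so it starts at byte offset 2 and occupies 2 bytes.
Bytes at offsets 2..3: 46 DA.
Little-endian stores the least-significant byte at the lowest address.
Reassemble most-significant byte first: DA 46 → 0xDA46.

0xDA46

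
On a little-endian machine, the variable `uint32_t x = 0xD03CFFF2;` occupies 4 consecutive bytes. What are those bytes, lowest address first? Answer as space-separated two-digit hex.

F2 FF 3C D0

Split into bytes (most-significant first): D0 3C FF F2.
Little-endian stores the least-significant byte at the lowest address.
So at ascending addresses the bytes are F2 FF 3C D0.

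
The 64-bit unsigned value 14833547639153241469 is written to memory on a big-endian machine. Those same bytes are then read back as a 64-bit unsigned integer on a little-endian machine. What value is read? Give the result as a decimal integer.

14833547639153241469 in 64-bit hexadecimal is 0xCDDB58FC7E902D7D.
Stored big-endian, the bytes at ascending addresses are CD DB 58 FC 7E 90 2D 7D.
Read back as little-endian, the first byte is least significant, giving 0x7D2D907EFC58DBCD.
0x7D2D907EFC58DBCD = 9020024503766932429.

9020024503766932429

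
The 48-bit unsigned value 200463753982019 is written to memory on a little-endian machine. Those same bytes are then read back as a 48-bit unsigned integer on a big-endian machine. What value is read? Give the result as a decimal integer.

200463753982019 in 48-bit hexadecimal is 0xB6521AD8B043.
Stored little-endian, the bytes at ascending addresses are 43 B0 D8 1A 52 B6.
Read back as big-endian, the last byte is least significant, giving 0x43B0D81A52B6.
0x43B0D81A52B6 = 74426818908854.

74426818908854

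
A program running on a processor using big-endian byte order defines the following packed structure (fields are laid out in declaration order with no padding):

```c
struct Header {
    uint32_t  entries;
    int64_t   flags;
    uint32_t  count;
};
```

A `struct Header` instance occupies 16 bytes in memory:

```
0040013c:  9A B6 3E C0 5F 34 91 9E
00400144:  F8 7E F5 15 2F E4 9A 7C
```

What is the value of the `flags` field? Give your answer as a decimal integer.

`flags` follows `entries` (4 bytes), so it starts at byte offset 4 and occupies 8 bytes.
Bytes at offsets 4..11: 5F 34 91 9E F8 7E F5 15.
Big-endian stores the most-significant byte at the lowest address.
The bytes are already most-significant first: 0x5F34919EF87EF515.
0x5F34919EF87EF515 = 6860268244352038165.

6860268244352038165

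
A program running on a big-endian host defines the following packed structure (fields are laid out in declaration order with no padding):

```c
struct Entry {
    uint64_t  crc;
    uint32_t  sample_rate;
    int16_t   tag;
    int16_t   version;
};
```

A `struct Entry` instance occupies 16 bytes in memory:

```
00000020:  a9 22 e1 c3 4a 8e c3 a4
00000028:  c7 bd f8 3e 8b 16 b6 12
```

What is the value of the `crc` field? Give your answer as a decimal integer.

`crc` is the first field, at byte offset 0, occupying 8 bytes.
Bytes at offsets 0..7: A9 22 E1 C3 4A 8E C3 A4.
Big-endian: lowest address holds the most-significant byte.
The bytes are already most-significant first: 0xA922E1C34A8EC3A4.
0xA922E1C34A8EC3A4 = 12187551770503725988.

12187551770503725988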